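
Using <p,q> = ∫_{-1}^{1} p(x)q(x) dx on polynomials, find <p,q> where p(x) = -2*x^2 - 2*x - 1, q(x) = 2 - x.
<p,q> = -16/3

Expand the product: p(x)·q(x) = 2*x^3 - 2*x^2 - 3*x - 2.
∫_{-1}^{1} of each monomial x^k gives [2/(k+1) if k even, 0 if k odd]. Integrating term-by-term (or equivalently evaluating the antiderivative F(x) = x^4/2 - 2*x^3/3 - 3*x^2/2 - 2*x at the endpoints):
  F(1) − F(−1) = -11/3 − (5/3) = -16/3.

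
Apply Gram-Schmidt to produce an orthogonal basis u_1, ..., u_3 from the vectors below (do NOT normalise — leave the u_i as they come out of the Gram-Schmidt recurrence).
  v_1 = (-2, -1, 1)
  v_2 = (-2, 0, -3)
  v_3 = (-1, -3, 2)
Orthogonal basis:
  u_1 = (-2, -1, 1)
  u_2 = (-5/3, 1/6, -19/6)
  u_3 = (51/77, -136/77, -34/77)

Apply the Gram-Schmidt recurrence
  u_1 = v_1
  u_i = v_i − Σ_{j<i} ((v_i · u_j) / (u_j · u_j)) · u_j.

Step by step this gives:
  u_1 = (-2, -1, 1)
  u_2 = (-5/3, 1/6, -19/6)
  u_3 = (51/77, -136/77, -34/77)

Orthogonality check:
  u_2 · u_1 = 0 (should be 0)
  u_3 · u_1 = 0 (should be 0)
  u_3 · u_2 = 0 (should be 0)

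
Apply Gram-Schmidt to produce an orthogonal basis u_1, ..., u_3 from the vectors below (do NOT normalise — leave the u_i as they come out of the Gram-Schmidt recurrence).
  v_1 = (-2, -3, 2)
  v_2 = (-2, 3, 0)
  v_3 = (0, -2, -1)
Orthogonal basis:
  u_1 = (-2, -3, 2)
  u_2 = (-44/17, 36/17, 10/17)
  u_3 = (-30/49, -20/49, -60/49)

Apply the Gram-Schmidt recurrence
  u_1 = v_1
  u_i = v_i − Σ_{j<i} ((v_i · u_j) / (u_j · u_j)) · u_j.

Step by step this gives:
  u_1 = (-2, -3, 2)
  u_2 = (-44/17, 36/17, 10/17)
  u_3 = (-30/49, -20/49, -60/49)

Orthogonality check:
  u_2 · u_1 = 0 (should be 0)
  u_3 · u_1 = 0 (should be 0)
  u_3 · u_2 = 0 (should be 0)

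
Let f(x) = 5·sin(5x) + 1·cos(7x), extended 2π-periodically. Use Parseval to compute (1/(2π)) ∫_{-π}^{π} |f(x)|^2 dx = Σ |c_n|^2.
Σ |c_n|^2 = 13

Expand |f|^2 and use orthogonality of {sin(nx), cos(mx)} on [-π, π]:
  ∫_{-π}^{π} sin(nx)^2 dx = π, ∫ cos(mx)^2 dx = π, and cross terms integrate to 0.
So ∫_{-π}^{π} f(x)^2 dx = 5^2 · π + 1^2 · π = (25 + 1)π.
Divide by 2π: (25 + 1)/2 = 13.
By Parseval, this equals Σ |c_n|^2.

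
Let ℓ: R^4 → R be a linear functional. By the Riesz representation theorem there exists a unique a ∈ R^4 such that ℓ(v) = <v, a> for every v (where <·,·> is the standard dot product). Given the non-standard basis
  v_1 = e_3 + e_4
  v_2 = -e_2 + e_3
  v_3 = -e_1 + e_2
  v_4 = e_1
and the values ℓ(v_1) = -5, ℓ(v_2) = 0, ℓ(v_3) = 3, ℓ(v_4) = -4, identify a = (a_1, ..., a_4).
a = (-4, -1, -1, -4)

Write a = (a_1, ..., a_4) in the standard basis. For each basis vector v_i, ℓ(v_i) = <v_i, a> is a linear equation in the a_j's. Collect the n equations into a matrix system V a = ℓ, where row i of V is v_i (expressed in the standard basis). Since V is invertible (lower-triangular with 1s on the diagonal, up to permutation), solve by back-substitution:
  V =
[[0, 0, 1, 1],
 [0, -1, 1, 0],
 [-1, 1, 0, 0],
 [1, 0, 0, 0]]
  V a = (-5, 0, 3, -4)
Solving gives a = (-4, -1, -1, -4).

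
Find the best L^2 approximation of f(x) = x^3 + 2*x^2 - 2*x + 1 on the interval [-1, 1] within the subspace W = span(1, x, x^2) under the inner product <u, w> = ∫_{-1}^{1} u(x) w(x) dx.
g(x) = 2*x^2 - 7*x/5 + 1

The best approximation g ∈ W is the orthogonal projection of f onto W. Writing g = a_0 + a_1 x + a_2 x^2, the coefficients solve the normal equations G · a = b where
  G_{ij} = <φ_i, φ_j> and b_i = <f, φ_i>, with φ_0 = 1, φ_1 = x, φ_2 = x^2.
G =
  [2, 0, 2/3]
  [0, 2/3, 0]
  [2/3, 0, 2/5],
b = (10/3, -14/15, 22/15).
Solving gives a_0 = 1, a_1 = -7/5, a_2 = 2, so
  g(x) = 2*x^2 - 7*x/5 + 1.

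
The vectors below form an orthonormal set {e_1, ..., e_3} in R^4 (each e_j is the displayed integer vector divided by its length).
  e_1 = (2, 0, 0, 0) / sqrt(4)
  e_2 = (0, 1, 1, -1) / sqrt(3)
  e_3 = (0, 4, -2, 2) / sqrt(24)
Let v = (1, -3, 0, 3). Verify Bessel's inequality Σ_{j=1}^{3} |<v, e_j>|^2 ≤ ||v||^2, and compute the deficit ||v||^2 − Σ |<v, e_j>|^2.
Σ |<v, e_j>|^2 = 29/2; ||v||^2 = 19; deficit = 9/2

Write each e_j = u_j / sqrt(<u_j, u_j>) where u_j is the displayed integer vector. Then <v, e_j> = <v, u_j> / sqrt(<u_j, u_j>), so |<v, e_j>|^2 = <v, u_j>^2 / <u_j, u_j>.
Coefficients: <v, e_1> = 2/sqrt(4), <v, e_2> = -6/sqrt(3), <v, e_3> = -6/sqrt(24).
Square and sum: Σ |<v, e_j>|^2 = 29/2.
Compute ||v||^2 = v·v = 19.
Deficit = 19 − 29/2 = 9/2 ≥ 0, confirming Bessel's inequality. (The deficit equals ||v − Σ <v,e_j> e_j||^2, the squared distance from v to span{e_j}.)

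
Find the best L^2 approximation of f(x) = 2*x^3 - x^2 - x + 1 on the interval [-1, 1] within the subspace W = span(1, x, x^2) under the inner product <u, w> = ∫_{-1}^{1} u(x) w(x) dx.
g(x) = -x^2 + x/5 + 1

The best approximation g ∈ W is the orthogonal projection of f onto W. Writing g = a_0 + a_1 x + a_2 x^2, the coefficients solve the normal equations G · a = b where
  G_{ij} = <φ_i, φ_j> and b_i = <f, φ_i>, with φ_0 = 1, φ_1 = x, φ_2 = x^2.
G =
  [2, 0, 2/3]
  [0, 2/3, 0]
  [2/3, 0, 2/5],
b = (4/3, 2/15, 4/15).
Solving gives a_0 = 1, a_1 = 1/5, a_2 = -1, so
  g(x) = -x^2 + x/5 + 1.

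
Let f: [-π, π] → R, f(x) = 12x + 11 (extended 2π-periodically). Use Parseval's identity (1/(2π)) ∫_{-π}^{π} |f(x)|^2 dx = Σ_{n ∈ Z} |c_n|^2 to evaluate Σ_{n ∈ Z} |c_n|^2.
Σ |c_n|^2 = 48π^2 + 121

Expand and integrate term by term over [-π, π]:
  ∫ (12x)^2 dx = 144·(2π^3/3); ∫ 2·12·(11)·x dx = 0 (odd integrand); ∫ 11^2 dx = 121·2π.
So (1/(2π)) ∫_{-π}^{π} (12x + 11)^2 dx = 144π^2/3 + 121 = 48π^2 + 121.
Parseval ⇒ Σ |c_n|^2 = 48π^2 + 121.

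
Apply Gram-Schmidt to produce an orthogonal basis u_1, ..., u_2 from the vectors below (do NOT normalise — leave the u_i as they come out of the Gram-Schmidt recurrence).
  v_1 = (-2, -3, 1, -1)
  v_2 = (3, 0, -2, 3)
Orthogonal basis:
  u_1 = (-2, -3, 1, -1)
  u_2 = (23/15, -11/5, -19/15, 34/15)

Apply the Gram-Schmidt recurrence
  u_1 = v_1
  u_i = v_i − Σ_{j<i} ((v_i · u_j) / (u_j · u_j)) · u_j.

Step by step this gives:
  u_1 = (-2, -3, 1, -1)
  u_2 = (23/15, -11/5, -19/15, 34/15)

Orthogonality check:
  u_2 · u_1 = 0 (should be 0)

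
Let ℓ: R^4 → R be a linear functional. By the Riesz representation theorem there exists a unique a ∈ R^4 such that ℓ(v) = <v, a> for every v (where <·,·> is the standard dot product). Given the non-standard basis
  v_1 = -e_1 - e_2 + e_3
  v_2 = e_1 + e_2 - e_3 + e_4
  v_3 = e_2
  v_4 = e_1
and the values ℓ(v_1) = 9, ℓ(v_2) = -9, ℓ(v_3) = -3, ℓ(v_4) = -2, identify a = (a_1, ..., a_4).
a = (-2, -3, 4, 0)

Write a = (a_1, ..., a_4) in the standard basis. For each basis vector v_i, ℓ(v_i) = <v_i, a> is a linear equation in the a_j's. Collect the n equations into a matrix system V a = ℓ, where row i of V is v_i (expressed in the standard basis). Since V is invertible (lower-triangular with 1s on the diagonal, up to permutation), solve by back-substitution:
  V =
[[-1, -1, 1, 0],
 [1, 1, -1, 1],
 [0, 1, 0, 0],
 [1, 0, 0, 0]]
  V a = (9, -9, -3, -2)
Solving gives a = (-2, -3, 4, 0).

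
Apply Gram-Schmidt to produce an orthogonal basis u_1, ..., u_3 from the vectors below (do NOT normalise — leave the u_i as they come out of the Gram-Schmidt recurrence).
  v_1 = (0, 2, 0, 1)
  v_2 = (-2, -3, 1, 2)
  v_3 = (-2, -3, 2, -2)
Orthogonal basis:
  u_1 = (0, 2, 0, 1)
  u_2 = (-2, -7/5, 1, 14/5)
  u_3 = (-51/37, 47/74, 125/74, -47/37)

Apply the Gram-Schmidt recurrence
  u_1 = v_1
  u_i = v_i − Σ_{j<i} ((v_i · u_j) / (u_j · u_j)) · u_j.

Step by step this gives:
  u_1 = (0, 2, 0, 1)
  u_2 = (-2, -7/5, 1, 14/5)
  u_3 = (-51/37, 47/74, 125/74, -47/37)

Orthogonality check:
  u_2 · u_1 = 0 (should be 0)
  u_3 · u_1 = 0 (should be 0)
  u_3 · u_2 = 0 (should be 0)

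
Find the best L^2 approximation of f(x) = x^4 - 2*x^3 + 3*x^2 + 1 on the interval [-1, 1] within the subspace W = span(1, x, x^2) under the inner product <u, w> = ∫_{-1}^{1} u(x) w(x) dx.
g(x) = 27*x^2/7 - 6*x/5 + 32/35

The best approximation g ∈ W is the orthogonal projection of f onto W. Writing g = a_0 + a_1 x + a_2 x^2, the coefficients solve the normal equations G · a = b where
  G_{ij} = <φ_i, φ_j> and b_i = <f, φ_i>, with φ_0 = 1, φ_1 = x, φ_2 = x^2.
G =
  [2, 0, 2/3]
  [0, 2/3, 0]
  [2/3, 0, 2/5],
b = (22/5, -4/5, 226/105).
Solving gives a_0 = 32/35, a_1 = -6/5, a_2 = 27/7, so
  g(x) = 27*x^2/7 - 6*x/5 + 32/35.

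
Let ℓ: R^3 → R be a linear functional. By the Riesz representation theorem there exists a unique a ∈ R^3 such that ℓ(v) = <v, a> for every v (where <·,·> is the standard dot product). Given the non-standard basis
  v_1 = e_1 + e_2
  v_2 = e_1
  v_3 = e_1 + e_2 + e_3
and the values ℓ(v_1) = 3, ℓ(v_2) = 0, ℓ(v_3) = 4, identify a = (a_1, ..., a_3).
a = (0, 3, 1)

Write a = (a_1, ..., a_3) in the standard basis. For each basis vector v_i, ℓ(v_i) = <v_i, a> is a linear equation in the a_j's. Collect the n equations into a matrix system V a = ℓ, where row i of V is v_i (expressed in the standard basis). Since V is invertible (lower-triangular with 1s on the diagonal, up to permutation), solve by back-substitution:
  V =
[[1, 1, 0],
 [1, 0, 0],
 [1, 1, 1]]
  V a = (3, 0, 4)
Solving gives a = (0, 3, 1).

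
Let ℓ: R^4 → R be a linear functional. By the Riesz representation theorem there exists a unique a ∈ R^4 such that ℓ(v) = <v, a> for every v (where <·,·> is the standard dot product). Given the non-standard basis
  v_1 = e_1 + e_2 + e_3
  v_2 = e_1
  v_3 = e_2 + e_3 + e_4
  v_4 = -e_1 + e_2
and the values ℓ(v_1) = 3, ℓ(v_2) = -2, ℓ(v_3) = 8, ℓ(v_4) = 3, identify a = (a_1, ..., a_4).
a = (-2, 1, 4, 3)

Write a = (a_1, ..., a_4) in the standard basis. For each basis vector v_i, ℓ(v_i) = <v_i, a> is a linear equation in the a_j's. Collect the n equations into a matrix system V a = ℓ, where row i of V is v_i (expressed in the standard basis). Since V is invertible (lower-triangular with 1s on the diagonal, up to permutation), solve by back-substitution:
  V =
[[1, 1, 1, 0],
 [1, 0, 0, 0],
 [0, 1, 1, 1],
 [-1, 1, 0, 0]]
  V a = (3, -2, 8, 3)
Solving gives a = (-2, 1, 4, 3).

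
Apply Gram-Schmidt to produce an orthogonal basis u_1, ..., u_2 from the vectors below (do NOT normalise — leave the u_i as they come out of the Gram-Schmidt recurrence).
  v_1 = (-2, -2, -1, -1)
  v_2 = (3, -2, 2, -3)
Orthogonal basis:
  u_1 = (-2, -2, -1, -1)
  u_2 = (14/5, -11/5, 19/10, -31/10)

Apply the Gram-Schmidt recurrence
  u_1 = v_1
  u_i = v_i − Σ_{j<i} ((v_i · u_j) / (u_j · u_j)) · u_j.

Step by step this gives:
  u_1 = (-2, -2, -1, -1)
  u_2 = (14/5, -11/5, 19/10, -31/10)

Orthogonality check:
  u_2 · u_1 = 0 (should be 0)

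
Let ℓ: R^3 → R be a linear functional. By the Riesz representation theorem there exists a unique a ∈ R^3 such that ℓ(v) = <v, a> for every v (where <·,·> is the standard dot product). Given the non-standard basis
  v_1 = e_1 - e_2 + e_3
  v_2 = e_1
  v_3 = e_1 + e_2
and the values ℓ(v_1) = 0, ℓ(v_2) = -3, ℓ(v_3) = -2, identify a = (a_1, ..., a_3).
a = (-3, 1, 4)

Write a = (a_1, ..., a_3) in the standard basis. For each basis vector v_i, ℓ(v_i) = <v_i, a> is a linear equation in the a_j's. Collect the n equations into a matrix system V a = ℓ, where row i of V is v_i (expressed in the standard basis). Since V is invertible (lower-triangular with 1s on the diagonal, up to permutation), solve by back-substitution:
  V =
[[1, -1, 1],
 [1, 0, 0],
 [1, 1, 0]]
  V a = (0, -3, -2)
Solving gives a = (-3, 1, 4).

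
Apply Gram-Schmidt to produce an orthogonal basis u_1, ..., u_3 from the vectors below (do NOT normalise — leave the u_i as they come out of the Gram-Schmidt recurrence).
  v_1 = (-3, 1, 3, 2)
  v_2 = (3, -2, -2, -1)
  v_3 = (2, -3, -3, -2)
Orthogonal basis:
  u_1 = (-3, 1, 3, 2)
  u_2 = (12/23, -27/23, 11/23, 15/23)
  u_3 = (-68/53, -59/53, -27/53, -32/53)

Apply the Gram-Schmidt recurrence
  u_1 = v_1
  u_i = v_i − Σ_{j<i} ((v_i · u_j) / (u_j · u_j)) · u_j.

Step by step this gives:
  u_1 = (-3, 1, 3, 2)
  u_2 = (12/23, -27/23, 11/23, 15/23)
  u_3 = (-68/53, -59/53, -27/53, -32/53)

Orthogonality check:
  u_2 · u_1 = 0 (should be 0)
  u_3 · u_1 = 0 (should be 0)
  u_3 · u_2 = 0 (should be 0)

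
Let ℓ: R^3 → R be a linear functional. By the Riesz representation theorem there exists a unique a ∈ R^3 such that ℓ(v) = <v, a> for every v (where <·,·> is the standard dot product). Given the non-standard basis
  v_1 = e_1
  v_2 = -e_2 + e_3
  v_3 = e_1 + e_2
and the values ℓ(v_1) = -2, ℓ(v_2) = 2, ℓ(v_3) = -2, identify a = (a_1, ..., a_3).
a = (-2, 0, 2)

Write a = (a_1, ..., a_3) in the standard basis. For each basis vector v_i, ℓ(v_i) = <v_i, a> is a linear equation in the a_j's. Collect the n equations into a matrix system V a = ℓ, where row i of V is v_i (expressed in the standard basis). Since V is invertible (lower-triangular with 1s on the diagonal, up to permutation), solve by back-substitution:
  V =
[[1, 0, 0],
 [0, -1, 1],
 [1, 1, 0]]
  V a = (-2, 2, -2)
Solving gives a = (-2, 0, 2).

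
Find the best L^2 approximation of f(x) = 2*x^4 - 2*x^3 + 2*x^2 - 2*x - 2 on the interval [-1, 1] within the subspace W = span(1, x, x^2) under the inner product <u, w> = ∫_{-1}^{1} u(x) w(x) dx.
g(x) = 26*x^2/7 - 16*x/5 - 76/35

The best approximation g ∈ W is the orthogonal projection of f onto W. Writing g = a_0 + a_1 x + a_2 x^2, the coefficients solve the normal equations G · a = b where
  G_{ij} = <φ_i, φ_j> and b_i = <f, φ_i>, with φ_0 = 1, φ_1 = x, φ_2 = x^2.
G =
  [2, 0, 2/3]
  [0, 2/3, 0]
  [2/3, 0, 2/5],
b = (-28/15, -32/15, 4/105).
Solving gives a_0 = -76/35, a_1 = -16/5, a_2 = 26/7, so
  g(x) = 26*x^2/7 - 16*x/5 - 76/35.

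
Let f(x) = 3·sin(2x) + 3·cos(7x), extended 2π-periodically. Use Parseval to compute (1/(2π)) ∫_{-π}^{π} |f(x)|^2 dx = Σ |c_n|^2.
Σ |c_n|^2 = 9

Expand |f|^2 and use orthogonality of {sin(nx), cos(mx)} on [-π, π]:
  ∫_{-π}^{π} sin(nx)^2 dx = π, ∫ cos(mx)^2 dx = π, and cross terms integrate to 0.
So ∫_{-π}^{π} f(x)^2 dx = 3^2 · π + 3^2 · π = (9 + 9)π.
Divide by 2π: (9 + 9)/2 = 9.
By Parseval, this equals Σ |c_n|^2.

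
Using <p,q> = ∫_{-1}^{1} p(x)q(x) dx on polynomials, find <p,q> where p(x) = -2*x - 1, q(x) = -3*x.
<p,q> = 4

Expand the product: p(x)·q(x) = 6*x^2 + 3*x.
∫_{-1}^{1} of each monomial x^k gives [2/(k+1) if k even, 0 if k odd]. Integrating term-by-term (or equivalently evaluating the antiderivative F(x) = 2*x^3 + 3*x^2/2 at the endpoints):
  F(1) − F(−1) = 7/2 − (-1/2) = 4.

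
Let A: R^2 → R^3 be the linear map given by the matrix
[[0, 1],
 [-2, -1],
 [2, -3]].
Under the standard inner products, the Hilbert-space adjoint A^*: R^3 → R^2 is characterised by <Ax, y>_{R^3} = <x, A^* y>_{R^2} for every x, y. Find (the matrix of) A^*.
A^* = A^T =
[[0, -2, 2],
 [1, -1, -3]]

For real matrices with standard dot products, the defining identity <Ax, y> = <x, A^* y> gives (Ax)^T y = x^T (A^*) y, i.e. x^T A^T y = x^T (A^*) y. Since this holds for all x, y, we must have A^* = A^T. Therefore
A^* =
[[0, -2, 2],
 [1, -1, -3]].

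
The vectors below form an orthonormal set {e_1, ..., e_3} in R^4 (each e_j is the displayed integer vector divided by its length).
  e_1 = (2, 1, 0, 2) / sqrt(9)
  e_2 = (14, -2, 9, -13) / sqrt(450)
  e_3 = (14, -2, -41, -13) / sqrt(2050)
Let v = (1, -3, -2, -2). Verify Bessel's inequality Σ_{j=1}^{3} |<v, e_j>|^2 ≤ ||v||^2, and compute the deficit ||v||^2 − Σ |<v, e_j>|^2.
Σ |<v, e_j>|^2 = 513/41; ||v||^2 = 18; deficit = 225/41

Write each e_j = u_j / sqrt(<u_j, u_j>) where u_j is the displayed integer vector. Then <v, e_j> = <v, u_j> / sqrt(<u_j, u_j>), so |<v, e_j>|^2 = <v, u_j>^2 / <u_j, u_j>.
Coefficients: <v, e_1> = -5/sqrt(9), <v, e_2> = 28/sqrt(450), <v, e_3> = 128/sqrt(2050).
Square and sum: Σ |<v, e_j>|^2 = 513/41.
Compute ||v||^2 = v·v = 18.
Deficit = 18 − 513/41 = 225/41 ≥ 0, confirming Bessel's inequality. (The deficit equals ||v − Σ <v,e_j> e_j||^2, the squared distance from v to span{e_j}.)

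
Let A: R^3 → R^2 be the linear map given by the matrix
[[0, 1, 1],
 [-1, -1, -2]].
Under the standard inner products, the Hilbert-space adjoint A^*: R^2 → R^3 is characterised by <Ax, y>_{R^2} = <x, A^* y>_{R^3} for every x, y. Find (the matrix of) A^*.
A^* = A^T =
[[0, -1],
 [1, -1],
 [1, -2]]

For real matrices with standard dot products, the defining identity <Ax, y> = <x, A^* y> gives (Ax)^T y = x^T (A^*) y, i.e. x^T A^T y = x^T (A^*) y. Since this holds for all x, y, we must have A^* = A^T. Therefore
A^* =
[[0, -1],
 [1, -1],
 [1, -2]].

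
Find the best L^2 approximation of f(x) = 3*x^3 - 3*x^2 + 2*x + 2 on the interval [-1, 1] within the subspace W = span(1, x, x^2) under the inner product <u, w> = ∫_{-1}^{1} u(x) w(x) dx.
g(x) = -3*x^2 + 19*x/5 + 2

The best approximation g ∈ W is the orthogonal projection of f onto W. Writing g = a_0 + a_1 x + a_2 x^2, the coefficients solve the normal equations G · a = b where
  G_{ij} = <φ_i, φ_j> and b_i = <f, φ_i>, with φ_0 = 1, φ_1 = x, φ_2 = x^2.
G =
  [2, 0, 2/3]
  [0, 2/3, 0]
  [2/3, 0, 2/5],
b = (2, 38/15, 2/15).
Solving gives a_0 = 2, a_1 = 19/5, a_2 = -3, so
  g(x) = -3*x^2 + 19*x/5 + 2.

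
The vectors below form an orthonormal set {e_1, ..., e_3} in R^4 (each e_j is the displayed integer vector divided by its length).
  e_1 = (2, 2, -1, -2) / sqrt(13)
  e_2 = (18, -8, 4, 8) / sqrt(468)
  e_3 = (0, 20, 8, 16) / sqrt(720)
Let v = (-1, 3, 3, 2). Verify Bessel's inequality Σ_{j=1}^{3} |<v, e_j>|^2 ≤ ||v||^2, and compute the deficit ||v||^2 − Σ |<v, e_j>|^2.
Σ |<v, e_j>|^2 = 99/5; ||v||^2 = 23; deficit = 16/5

Write each e_j = u_j / sqrt(<u_j, u_j>) where u_j is the displayed integer vector. Then <v, e_j> = <v, u_j> / sqrt(<u_j, u_j>), so |<v, e_j>|^2 = <v, u_j>^2 / <u_j, u_j>.
Coefficients: <v, e_1> = -3/sqrt(13), <v, e_2> = -14/sqrt(468), <v, e_3> = 116/sqrt(720).
Square and sum: Σ |<v, e_j>|^2 = 99/5.
Compute ||v||^2 = v·v = 23.
Deficit = 23 − 99/5 = 16/5 ≥ 0, confirming Bessel's inequality. (The deficit equals ||v − Σ <v,e_j> e_j||^2, the squared distance from v to span{e_j}.)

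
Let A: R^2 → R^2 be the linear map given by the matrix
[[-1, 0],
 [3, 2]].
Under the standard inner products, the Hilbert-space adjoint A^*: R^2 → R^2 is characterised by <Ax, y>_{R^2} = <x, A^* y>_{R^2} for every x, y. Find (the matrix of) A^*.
A^* = A^T =
[[-1, 3],
 [0, 2]]

For real matrices with standard dot products, the defining identity <Ax, y> = <x, A^* y> gives (Ax)^T y = x^T (A^*) y, i.e. x^T A^T y = x^T (A^*) y. Since this holds for all x, y, we must have A^* = A^T. Therefore
A^* =
[[-1, 3],
 [0, 2]].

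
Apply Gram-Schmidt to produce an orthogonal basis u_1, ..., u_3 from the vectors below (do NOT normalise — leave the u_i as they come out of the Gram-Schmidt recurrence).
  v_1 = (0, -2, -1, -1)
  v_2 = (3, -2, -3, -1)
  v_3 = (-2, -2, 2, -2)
Orthogonal basis:
  u_1 = (0, -2, -1, -1)
  u_2 = (3, 2/3, -5/3, 1/3)
  u_3 = (28/37, -2/37, 42/37, -38/37)

Apply the Gram-Schmidt recurrence
  u_1 = v_1
  u_i = v_i − Σ_{j<i} ((v_i · u_j) / (u_j · u_j)) · u_j.

Step by step this gives:
  u_1 = (0, -2, -1, -1)
  u_2 = (3, 2/3, -5/3, 1/3)
  u_3 = (28/37, -2/37, 42/37, -38/37)

Orthogonality check:
  u_2 · u_1 = 0 (should be 0)
  u_3 · u_1 = 0 (should be 0)
  u_3 · u_2 = 0 (should be 0)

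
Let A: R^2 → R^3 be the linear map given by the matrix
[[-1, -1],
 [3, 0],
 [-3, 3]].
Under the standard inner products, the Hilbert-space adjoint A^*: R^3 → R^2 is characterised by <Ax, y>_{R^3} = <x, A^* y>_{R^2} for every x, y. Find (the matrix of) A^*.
A^* = A^T =
[[-1, 3, -3],
 [-1, 0, 3]]

For real matrices with standard dot products, the defining identity <Ax, y> = <x, A^* y> gives (Ax)^T y = x^T (A^*) y, i.e. x^T A^T y = x^T (A^*) y. Since this holds for all x, y, we must have A^* = A^T. Therefore
A^* =
[[-1, 3, -3],
 [-1, 0, 3]].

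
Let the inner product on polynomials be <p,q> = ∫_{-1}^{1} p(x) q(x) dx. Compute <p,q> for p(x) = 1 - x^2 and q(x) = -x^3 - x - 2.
<p,q> = -8/3

Expand the product: p(x)·q(x) = x^5 + 2*x^2 - x - 2.
∫_{-1}^{1} of each monomial x^k gives [2/(k+1) if k even, 0 if k odd]. Integrating term-by-term (or equivalently evaluating the antiderivative F(x) = x^6/6 + 2*x^3/3 - x^2/2 - 2*x at the endpoints):
  F(1) − F(−1) = -5/3 − (1) = -8/3.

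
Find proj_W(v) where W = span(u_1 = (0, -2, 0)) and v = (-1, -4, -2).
proj_W(v) = (0, -4, 0)

Set up U = [u_1 | ... | u_1] ∈ R^(3×1). The projector onto W = col(U) is P = U (U^T U)^(-1) U^T.
Compute U^T U =
  [4],
and U^T v = (8).
Solve U^T U · c = U^T v for the coefficients: c = (2). The projection is proj_W(v) = U c.
Check: (v - proj_W(v)) · u_1 = 0  (should be 0).
Result: proj_W(v) = (0, -4, 0).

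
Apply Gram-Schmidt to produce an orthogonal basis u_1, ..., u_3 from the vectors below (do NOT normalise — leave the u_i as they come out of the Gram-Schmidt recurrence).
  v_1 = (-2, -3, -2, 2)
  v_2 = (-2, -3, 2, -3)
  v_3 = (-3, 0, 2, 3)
Orthogonal basis:
  u_1 = (-2, -3, -2, 2)
  u_2 = (-12/7, -18/7, 16/7, -23/7)
  u_3 = (-1207/537, 202/179, 1490/537, 1192/537)

Apply the Gram-Schmidt recurrence
  u_1 = v_1
  u_i = v_i − Σ_{j<i} ((v_i · u_j) / (u_j · u_j)) · u_j.

Step by step this gives:
  u_1 = (-2, -3, -2, 2)
  u_2 = (-12/7, -18/7, 16/7, -23/7)
  u_3 = (-1207/537, 202/179, 1490/537, 1192/537)

Orthogonality check:
  u_2 · u_1 = 0 (should be 0)
  u_3 · u_1 = 0 (should be 0)
  u_3 · u_2 = 0 (should be 0)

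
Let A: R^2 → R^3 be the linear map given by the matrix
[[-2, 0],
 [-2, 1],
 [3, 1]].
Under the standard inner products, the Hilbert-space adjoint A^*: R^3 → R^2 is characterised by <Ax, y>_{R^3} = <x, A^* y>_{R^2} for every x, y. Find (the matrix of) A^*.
A^* = A^T =
[[-2, -2, 3],
 [0, 1, 1]]

For real matrices with standard dot products, the defining identity <Ax, y> = <x, A^* y> gives (Ax)^T y = x^T (A^*) y, i.e. x^T A^T y = x^T (A^*) y. Since this holds for all x, y, we must have A^* = A^T. Therefore
A^* =
[[-2, -2, 3],
 [0, 1, 1]].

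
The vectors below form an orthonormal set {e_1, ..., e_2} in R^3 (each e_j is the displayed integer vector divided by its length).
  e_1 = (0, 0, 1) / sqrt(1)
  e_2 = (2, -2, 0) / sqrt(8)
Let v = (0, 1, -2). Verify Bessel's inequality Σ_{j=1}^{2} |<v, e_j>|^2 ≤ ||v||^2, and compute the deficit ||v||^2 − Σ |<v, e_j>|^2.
Σ |<v, e_j>|^2 = 9/2; ||v||^2 = 5; deficit = 1/2

Write each e_j = u_j / sqrt(<u_j, u_j>) where u_j is the displayed integer vector. Then <v, e_j> = <v, u_j> / sqrt(<u_j, u_j>), so |<v, e_j>|^2 = <v, u_j>^2 / <u_j, u_j>.
Coefficients: <v, e_1> = -2/sqrt(1), <v, e_2> = -2/sqrt(8).
Square and sum: Σ |<v, e_j>|^2 = 9/2.
Compute ||v||^2 = v·v = 5.
Deficit = 5 − 9/2 = 1/2 ≥ 0, confirming Bessel's inequality. (The deficit equals ||v − Σ <v,e_j> e_j||^2, the squared distance from v to span{e_j}.)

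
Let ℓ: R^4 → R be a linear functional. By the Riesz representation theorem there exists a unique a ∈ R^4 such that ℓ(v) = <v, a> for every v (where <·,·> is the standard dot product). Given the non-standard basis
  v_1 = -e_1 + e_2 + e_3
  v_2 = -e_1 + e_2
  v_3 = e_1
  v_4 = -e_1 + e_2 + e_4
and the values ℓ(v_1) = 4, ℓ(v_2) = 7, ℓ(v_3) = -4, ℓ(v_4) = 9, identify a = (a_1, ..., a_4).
a = (-4, 3, -3, 2)

Write a = (a_1, ..., a_4) in the standard basis. For each basis vector v_i, ℓ(v_i) = <v_i, a> is a linear equation in the a_j's. Collect the n equations into a matrix system V a = ℓ, where row i of V is v_i (expressed in the standard basis). Since V is invertible (lower-triangular with 1s on the diagonal, up to permutation), solve by back-substitution:
  V =
[[-1, 1, 1, 0],
 [-1, 1, 0, 0],
 [1, 0, 0, 0],
 [-1, 1, 0, 1]]
  V a = (4, 7, -4, 9)
Solving gives a = (-4, 3, -3, 2).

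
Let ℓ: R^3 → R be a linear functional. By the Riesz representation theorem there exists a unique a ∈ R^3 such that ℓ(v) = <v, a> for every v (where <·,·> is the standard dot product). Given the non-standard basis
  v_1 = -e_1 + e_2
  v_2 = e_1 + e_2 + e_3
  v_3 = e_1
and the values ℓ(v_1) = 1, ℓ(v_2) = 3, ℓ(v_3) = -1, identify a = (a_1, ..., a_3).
a = (-1, 0, 4)

Write a = (a_1, ..., a_3) in the standard basis. For each basis vector v_i, ℓ(v_i) = <v_i, a> is a linear equation in the a_j's. Collect the n equations into a matrix system V a = ℓ, where row i of V is v_i (expressed in the standard basis). Since V is invertible (lower-triangular with 1s on the diagonal, up to permutation), solve by back-substitution:
  V =
[[-1, 1, 0],
 [1, 1, 1],
 [1, 0, 0]]
  V a = (1, 3, -1)
Solving gives a = (-1, 0, 4).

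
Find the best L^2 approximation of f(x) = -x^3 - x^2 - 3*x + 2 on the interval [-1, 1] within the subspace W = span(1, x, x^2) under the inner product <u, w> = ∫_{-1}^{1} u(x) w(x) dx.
g(x) = -x^2 - 18*x/5 + 2

The best approximation g ∈ W is the orthogonal projection of f onto W. Writing g = a_0 + a_1 x + a_2 x^2, the coefficients solve the normal equations G · a = b where
  G_{ij} = <φ_i, φ_j> and b_i = <f, φ_i>, with φ_0 = 1, φ_1 = x, φ_2 = x^2.
G =
  [2, 0, 2/3]
  [0, 2/3, 0]
  [2/3, 0, 2/5],
b = (10/3, -12/5, 14/15).
Solving gives a_0 = 2, a_1 = -18/5, a_2 = -1, so
  g(x) = -x^2 - 18*x/5 + 2.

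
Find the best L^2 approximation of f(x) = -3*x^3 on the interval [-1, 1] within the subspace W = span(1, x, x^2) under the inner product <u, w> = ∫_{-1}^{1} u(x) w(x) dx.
g(x) = -9*x/5

The best approximation g ∈ W is the orthogonal projection of f onto W. Writing g = a_0 + a_1 x + a_2 x^2, the coefficients solve the normal equations G · a = b where
  G_{ij} = <φ_i, φ_j> and b_i = <f, φ_i>, with φ_0 = 1, φ_1 = x, φ_2 = x^2.
G =
  [2, 0, 2/3]
  [0, 2/3, 0]
  [2/3, 0, 2/5],
b = (0, -6/5, 0).
Solving gives a_0 = 0, a_1 = -9/5, a_2 = 0, so
  g(x) = -9*x/5.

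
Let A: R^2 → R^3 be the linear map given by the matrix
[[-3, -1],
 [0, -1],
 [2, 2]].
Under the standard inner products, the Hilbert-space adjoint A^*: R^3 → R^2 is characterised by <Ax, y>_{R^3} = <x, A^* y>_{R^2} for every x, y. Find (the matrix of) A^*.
A^* = A^T =
[[-3, 0, 2],
 [-1, -1, 2]]

For real matrices with standard dot products, the defining identity <Ax, y> = <x, A^* y> gives (Ax)^T y = x^T (A^*) y, i.e. x^T A^T y = x^T (A^*) y. Since this holds for all x, y, we must have A^* = A^T. Therefore
A^* =
[[-3, 0, 2],
 [-1, -1, 2]].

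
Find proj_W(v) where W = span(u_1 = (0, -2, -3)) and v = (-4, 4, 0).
proj_W(v) = (0, 16/13, 24/13)

Set up U = [u_1 | ... | u_1] ∈ R^(3×1). The projector onto W = col(U) is P = U (U^T U)^(-1) U^T.
Compute U^T U =
  [13],
and U^T v = (-8).
Solve U^T U · c = U^T v for the coefficients: c = (-8/13). The projection is proj_W(v) = U c.
Check: (v - proj_W(v)) · u_1 = 0  (should be 0).
Result: proj_W(v) = (0, 16/13, 24/13).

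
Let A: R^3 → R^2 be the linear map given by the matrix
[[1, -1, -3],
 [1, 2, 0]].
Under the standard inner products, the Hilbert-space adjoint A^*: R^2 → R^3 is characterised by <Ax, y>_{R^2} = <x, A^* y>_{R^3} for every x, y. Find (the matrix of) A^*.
A^* = A^T =
[[1, 1],
 [-1, 2],
 [-3, 0]]

For real matrices with standard dot products, the defining identity <Ax, y> = <x, A^* y> gives (Ax)^T y = x^T (A^*) y, i.e. x^T A^T y = x^T (A^*) y. Since this holds for all x, y, we must have A^* = A^T. Therefore
A^* =
[[1, 1],
 [-1, 2],
 [-3, 0]].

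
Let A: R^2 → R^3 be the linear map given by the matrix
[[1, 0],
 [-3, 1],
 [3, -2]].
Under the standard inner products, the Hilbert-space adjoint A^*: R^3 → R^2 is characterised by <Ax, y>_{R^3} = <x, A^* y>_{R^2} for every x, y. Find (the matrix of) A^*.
A^* = A^T =
[[1, -3, 3],
 [0, 1, -2]]

For real matrices with standard dot products, the defining identity <Ax, y> = <x, A^* y> gives (Ax)^T y = x^T (A^*) y, i.e. x^T A^T y = x^T (A^*) y. Since this holds for all x, y, we must have A^* = A^T. Therefore
A^* =
[[1, -3, 3],
 [0, 1, -2]].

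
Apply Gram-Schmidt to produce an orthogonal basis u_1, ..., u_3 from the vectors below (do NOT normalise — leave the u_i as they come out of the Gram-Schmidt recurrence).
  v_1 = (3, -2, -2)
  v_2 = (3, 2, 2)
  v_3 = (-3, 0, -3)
Orthogonal basis:
  u_1 = (3, -2, -2)
  u_2 = (48/17, 36/17, 36/17)
  u_3 = (0, 3/2, -3/2)

Apply the Gram-Schmidt recurrence
  u_1 = v_1
  u_i = v_i − Σ_{j<i} ((v_i · u_j) / (u_j · u_j)) · u_j.

Step by step this gives:
  u_1 = (3, -2, -2)
  u_2 = (48/17, 36/17, 36/17)
  u_3 = (0, 3/2, -3/2)

Orthogonality check:
  u_2 · u_1 = 0 (should be 0)
  u_3 · u_1 = 0 (should be 0)
  u_3 · u_2 = 0 (should be 0)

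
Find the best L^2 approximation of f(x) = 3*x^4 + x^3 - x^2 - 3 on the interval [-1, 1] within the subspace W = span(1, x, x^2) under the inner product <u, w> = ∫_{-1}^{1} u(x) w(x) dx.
g(x) = 11*x^2/7 + 3*x/5 - 114/35

The best approximation g ∈ W is the orthogonal projection of f onto W. Writing g = a_0 + a_1 x + a_2 x^2, the coefficients solve the normal equations G · a = b where
  G_{ij} = <φ_i, φ_j> and b_i = <f, φ_i>, with φ_0 = 1, φ_1 = x, φ_2 = x^2.
G =
  [2, 0, 2/3]
  [0, 2/3, 0]
  [2/3, 0, 2/5],
b = (-82/15, 2/5, -54/35).
Solving gives a_0 = -114/35, a_1 = 3/5, a_2 = 11/7, so
  g(x) = 11*x^2/7 + 3*x/5 - 114/35.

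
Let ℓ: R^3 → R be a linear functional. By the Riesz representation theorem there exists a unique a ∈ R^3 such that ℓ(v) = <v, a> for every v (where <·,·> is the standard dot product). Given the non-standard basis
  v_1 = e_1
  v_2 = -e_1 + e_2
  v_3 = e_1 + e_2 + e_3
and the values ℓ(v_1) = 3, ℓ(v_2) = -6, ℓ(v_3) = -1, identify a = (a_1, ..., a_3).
a = (3, -3, -1)

Write a = (a_1, ..., a_3) in the standard basis. For each basis vector v_i, ℓ(v_i) = <v_i, a> is a linear equation in the a_j's. Collect the n equations into a matrix system V a = ℓ, where row i of V is v_i (expressed in the standard basis). Since V is invertible (lower-triangular with 1s on the diagonal, up to permutation), solve by back-substitution:
  V =
[[1, 0, 0],
 [-1, 1, 0],
 [1, 1, 1]]
  V a = (3, -6, -1)
Solving gives a = (3, -3, -1).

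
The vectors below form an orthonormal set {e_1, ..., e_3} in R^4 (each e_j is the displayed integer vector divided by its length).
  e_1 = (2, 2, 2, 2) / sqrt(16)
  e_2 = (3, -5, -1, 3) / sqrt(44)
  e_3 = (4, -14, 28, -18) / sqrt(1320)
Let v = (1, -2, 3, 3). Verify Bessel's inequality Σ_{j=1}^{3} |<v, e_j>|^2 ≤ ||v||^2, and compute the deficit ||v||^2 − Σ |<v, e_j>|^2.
Σ |<v, e_j>|^2 = 521/30; ||v||^2 = 23; deficit = 169/30

Write each e_j = u_j / sqrt(<u_j, u_j>) where u_j is the displayed integer vector. Then <v, e_j> = <v, u_j> / sqrt(<u_j, u_j>), so |<v, e_j>|^2 = <v, u_j>^2 / <u_j, u_j>.
Coefficients: <v, e_1> = 10/sqrt(16), <v, e_2> = 19/sqrt(44), <v, e_3> = 62/sqrt(1320).
Square and sum: Σ |<v, e_j>|^2 = 521/30.
Compute ||v||^2 = v·v = 23.
Deficit = 23 − 521/30 = 169/30 ≥ 0, confirming Bessel's inequality. (The deficit equals ||v − Σ <v,e_j> e_j||^2, the squared distance from v to span{e_j}.)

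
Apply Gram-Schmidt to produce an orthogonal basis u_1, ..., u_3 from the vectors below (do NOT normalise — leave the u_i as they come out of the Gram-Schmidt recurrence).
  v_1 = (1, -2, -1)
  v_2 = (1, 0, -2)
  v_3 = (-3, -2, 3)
Orthogonal basis:
  u_1 = (1, -2, -1)
  u_2 = (1/2, 1, -3/2)
  u_3 = (-32/21, -8/21, -16/21)

Apply the Gram-Schmidt recurrence
  u_1 = v_1
  u_i = v_i − Σ_{j<i} ((v_i · u_j) / (u_j · u_j)) · u_j.

Step by step this gives:
  u_1 = (1, -2, -1)
  u_2 = (1/2, 1, -3/2)
  u_3 = (-32/21, -8/21, -16/21)

Orthogonality check:
  u_2 · u_1 = 0 (should be 0)
  u_3 · u_1 = 0 (should be 0)
  u_3 · u_2 = 0 (should be 0)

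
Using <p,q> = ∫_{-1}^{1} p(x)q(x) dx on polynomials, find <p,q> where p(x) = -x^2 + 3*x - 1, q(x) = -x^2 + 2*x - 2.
<p,q> = 52/5

Expand the product: p(x)·q(x) = x^4 - 5*x^3 + 9*x^2 - 8*x + 2.
∫_{-1}^{1} of each monomial x^k gives [2/(k+1) if k even, 0 if k odd]. Integrating term-by-term (or equivalently evaluating the antiderivative F(x) = x^5/5 - 5*x^4/4 + 3*x^3 - 4*x^2 + 2*x at the endpoints):
  F(1) − F(−1) = -1/20 − (-209/20) = 52/5.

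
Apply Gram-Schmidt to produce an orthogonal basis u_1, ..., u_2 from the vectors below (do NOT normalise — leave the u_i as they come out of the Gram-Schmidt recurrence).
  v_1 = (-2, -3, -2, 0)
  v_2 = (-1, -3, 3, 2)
Orthogonal basis:
  u_1 = (-2, -3, -2, 0)
  u_2 = (-7/17, -36/17, 61/17, 2)

Apply the Gram-Schmidt recurrence
  u_1 = v_1
  u_i = v_i − Σ_{j<i} ((v_i · u_j) / (u_j · u_j)) · u_j.

Step by step this gives:
  u_1 = (-2, -3, -2, 0)
  u_2 = (-7/17, -36/17, 61/17, 2)

Orthogonality check:
  u_2 · u_1 = 0 (should be 0)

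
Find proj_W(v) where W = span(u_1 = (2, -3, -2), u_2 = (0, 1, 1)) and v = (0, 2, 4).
proj_W(v) = (4/9, 26/9, 28/9)

Set up U = [u_1 | ... | u_2] ∈ R^(3×2). The projector onto W = col(U) is P = U (U^T U)^(-1) U^T.
Compute U^T U =
  [17, -5]
  [-5, 2],
and U^T v = (-14, 6).
Solve U^T U · c = U^T v for the coefficients: c = (2/9, 32/9). The projection is proj_W(v) = U c.
Check: (v - proj_W(v)) · u_1 = 0  (should be 0).
Check: (v - proj_W(v)) · u_2 = 0  (should be 0).
Result: proj_W(v) = (4/9, 26/9, 28/9).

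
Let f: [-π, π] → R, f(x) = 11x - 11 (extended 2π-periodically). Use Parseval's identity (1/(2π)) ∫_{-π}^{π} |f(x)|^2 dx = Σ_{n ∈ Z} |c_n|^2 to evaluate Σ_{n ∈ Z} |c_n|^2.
Σ |c_n|^2 = 121π^2/3 + 121

Expand and integrate term by term over [-π, π]:
  ∫ (11x)^2 dx = 121·(2π^3/3); ∫ 2·11·(-11)·x dx = 0 (odd integrand); ∫ (-11)^2 dx = 121·2π.
So (1/(2π)) ∫_{-π}^{π} (11x - 11)^2 dx = 121π^2/3 + 121 = 121π^2/3 + 121.
Parseval ⇒ Σ |c_n|^2 = 121π^2/3 + 121.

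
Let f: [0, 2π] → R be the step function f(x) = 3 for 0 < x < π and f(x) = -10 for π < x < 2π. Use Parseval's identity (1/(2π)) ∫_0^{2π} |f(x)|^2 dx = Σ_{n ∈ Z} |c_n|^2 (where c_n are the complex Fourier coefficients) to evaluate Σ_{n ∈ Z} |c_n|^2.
Σ |c_n|^2 = 109/2

Parseval equates the L^2 energy of f (normalised by 1/(2π)) with the ℓ^2 sum of its Fourier coefficients: (1/(2π)) ∫_0^{2π} |f|^2 = Σ |c_n|^2.
Compute the left side: (1/(2π)) [∫_0^π 3^2 dx + ∫_π^{2π} (-10)^2 dx] = (1/(2π)) · (9π + 100π) = (9 + 100)/2 = 109/2.
So Σ_{n ∈ Z} |c_n|^2 = 109/2.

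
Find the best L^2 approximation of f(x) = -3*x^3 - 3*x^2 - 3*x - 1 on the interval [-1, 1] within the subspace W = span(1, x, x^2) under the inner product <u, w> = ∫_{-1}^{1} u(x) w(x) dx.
g(x) = -3*x^2 - 24*x/5 - 1

The best approximation g ∈ W is the orthogonal projection of f onto W. Writing g = a_0 + a_1 x + a_2 x^2, the coefficients solve the normal equations G · a = b where
  G_{ij} = <φ_i, φ_j> and b_i = <f, φ_i>, with φ_0 = 1, φ_1 = x, φ_2 = x^2.
G =
  [2, 0, 2/3]
  [0, 2/3, 0]
  [2/3, 0, 2/5],
b = (-4, -16/5, -28/15).
Solving gives a_0 = -1, a_1 = -24/5, a_2 = -3, so
  g(x) = -3*x^2 - 24*x/5 - 1.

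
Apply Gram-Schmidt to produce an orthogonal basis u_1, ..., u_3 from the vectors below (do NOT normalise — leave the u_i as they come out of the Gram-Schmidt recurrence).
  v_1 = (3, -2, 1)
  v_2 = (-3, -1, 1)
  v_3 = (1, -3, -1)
Orthogonal basis:
  u_1 = (3, -2, 1)
  u_2 = (-12/7, -13/7, 10/7)
  u_3 = (-13/59, -78/59, -117/59)

Apply the Gram-Schmidt recurrence
  u_1 = v_1
  u_i = v_i − Σ_{j<i} ((v_i · u_j) / (u_j · u_j)) · u_j.

Step by step this gives:
  u_1 = (3, -2, 1)
  u_2 = (-12/7, -13/7, 10/7)
  u_3 = (-13/59, -78/59, -117/59)

Orthogonality check:
  u_2 · u_1 = 0 (should be 0)
  u_3 · u_1 = 0 (should be 0)
  u_3 · u_2 = 0 (should be 0)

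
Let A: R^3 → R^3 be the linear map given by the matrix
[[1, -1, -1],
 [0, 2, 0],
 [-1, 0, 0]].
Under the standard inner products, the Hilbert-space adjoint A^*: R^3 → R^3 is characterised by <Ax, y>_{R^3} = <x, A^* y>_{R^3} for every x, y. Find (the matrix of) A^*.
A^* = A^T =
[[1, 0, -1],
 [-1, 2, 0],
 [-1, 0, 0]]

For real matrices with standard dot products, the defining identity <Ax, y> = <x, A^* y> gives (Ax)^T y = x^T (A^*) y, i.e. x^T A^T y = x^T (A^*) y. Since this holds for all x, y, we must have A^* = A^T. Therefore
A^* =
[[1, 0, -1],
 [-1, 2, 0],
 [-1, 0, 0]].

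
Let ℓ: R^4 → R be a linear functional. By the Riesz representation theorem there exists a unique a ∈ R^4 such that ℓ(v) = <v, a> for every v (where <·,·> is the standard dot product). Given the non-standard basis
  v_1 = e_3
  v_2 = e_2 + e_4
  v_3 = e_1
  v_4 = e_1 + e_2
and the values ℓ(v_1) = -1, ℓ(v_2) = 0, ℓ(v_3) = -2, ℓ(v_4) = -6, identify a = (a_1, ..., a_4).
a = (-2, -4, -1, 4)

Write a = (a_1, ..., a_4) in the standard basis. For each basis vector v_i, ℓ(v_i) = <v_i, a> is a linear equation in the a_j's. Collect the n equations into a matrix system V a = ℓ, where row i of V is v_i (expressed in the standard basis). Since V is invertible (lower-triangular with 1s on the diagonal, up to permutation), solve by back-substitution:
  V =
[[0, 0, 1, 0],
 [0, 1, 0, 1],
 [1, 0, 0, 0],
 [1, 1, 0, 0]]
  V a = (-1, 0, -2, -6)
Solving gives a = (-2, -4, -1, 4).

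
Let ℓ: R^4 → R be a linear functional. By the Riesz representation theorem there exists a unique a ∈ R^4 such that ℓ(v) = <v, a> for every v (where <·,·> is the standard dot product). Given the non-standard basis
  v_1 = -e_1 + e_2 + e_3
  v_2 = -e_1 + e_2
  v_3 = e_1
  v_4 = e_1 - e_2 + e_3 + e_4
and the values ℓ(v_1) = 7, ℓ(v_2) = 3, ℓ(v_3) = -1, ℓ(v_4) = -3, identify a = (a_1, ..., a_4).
a = (-1, 2, 4, -4)

Write a = (a_1, ..., a_4) in the standard basis. For each basis vector v_i, ℓ(v_i) = <v_i, a> is a linear equation in the a_j's. Collect the n equations into a matrix system V a = ℓ, where row i of V is v_i (expressed in the standard basis). Since V is invertible (lower-triangular with 1s on the diagonal, up to permutation), solve by back-substitution:
  V =
[[-1, 1, 1, 0],
 [-1, 1, 0, 0],
 [1, 0, 0, 0],
 [1, -1, 1, 1]]
  V a = (7, 3, -1, -3)
Solving gives a = (-1, 2, 4, -4).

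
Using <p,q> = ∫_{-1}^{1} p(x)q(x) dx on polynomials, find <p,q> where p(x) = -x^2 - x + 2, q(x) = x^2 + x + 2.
<p,q> = 104/15

Expand the product: p(x)·q(x) = -x^4 - 2*x^3 - x^2 + 4.
∫_{-1}^{1} of each monomial x^k gives [2/(k+1) if k even, 0 if k odd]. Integrating term-by-term (or equivalently evaluating the antiderivative F(x) = -x^5/5 - x^4/2 - x^3/3 + 4*x at the endpoints):
  F(1) − F(−1) = 89/30 − (-119/30) = 104/15.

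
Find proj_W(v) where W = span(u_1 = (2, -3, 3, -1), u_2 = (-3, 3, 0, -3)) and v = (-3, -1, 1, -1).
proj_W(v) = (-43/53, 28/53, 45/53, -88/53)

Set up U = [u_1 | ... | u_2] ∈ R^(4×2). The projector onto W = col(U) is P = U (U^T U)^(-1) U^T.
Compute U^T U =
  [23, -12]
  [-12, 27],
and U^T v = (1, 9).
Solve U^T U · c = U^T v for the coefficients: c = (15/53, 73/159). The projection is proj_W(v) = U c.
Check: (v - proj_W(v)) · u_1 = 0  (should be 0).
Check: (v - proj_W(v)) · u_2 = 0  (should be 0).
Result: proj_W(v) = (-43/53, 28/53, 45/53, -88/53).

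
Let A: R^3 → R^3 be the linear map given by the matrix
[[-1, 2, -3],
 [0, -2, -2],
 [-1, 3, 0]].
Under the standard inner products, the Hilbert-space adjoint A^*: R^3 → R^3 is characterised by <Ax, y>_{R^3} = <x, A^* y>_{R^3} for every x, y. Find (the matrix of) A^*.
A^* = A^T =
[[-1, 0, -1],
 [2, -2, 3],
 [-3, -2, 0]]

For real matrices with standard dot products, the defining identity <Ax, y> = <x, A^* y> gives (Ax)^T y = x^T (A^*) y, i.e. x^T A^T y = x^T (A^*) y. Since this holds for all x, y, we must have A^* = A^T. Therefore
A^* =
[[-1, 0, -1],
 [2, -2, 3],
 [-3, -2, 0]].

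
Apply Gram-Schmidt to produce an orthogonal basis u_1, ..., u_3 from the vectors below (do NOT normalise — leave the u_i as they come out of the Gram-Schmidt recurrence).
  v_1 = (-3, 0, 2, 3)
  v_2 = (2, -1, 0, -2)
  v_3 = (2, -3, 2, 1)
Orthogonal basis:
  u_1 = (-3, 0, 2, 3)
  u_2 = (4/11, -1, 12/11, -4/11)
  u_3 = (71/54, -20/27, -5/9, 91/54)

Apply the Gram-Schmidt recurrence
  u_1 = v_1
  u_i = v_i − Σ_{j<i} ((v_i · u_j) / (u_j · u_j)) · u_j.

Step by step this gives:
  u_1 = (-3, 0, 2, 3)
  u_2 = (4/11, -1, 12/11, -4/11)
  u_3 = (71/54, -20/27, -5/9, 91/54)

Orthogonality check:
  u_2 · u_1 = 0 (should be 0)
  u_3 · u_1 = 0 (should be 0)
  u_3 · u_2 = 0 (should be 0)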